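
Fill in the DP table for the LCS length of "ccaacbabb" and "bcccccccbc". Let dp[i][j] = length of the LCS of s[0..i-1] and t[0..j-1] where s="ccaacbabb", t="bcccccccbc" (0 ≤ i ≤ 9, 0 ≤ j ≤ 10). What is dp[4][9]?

2

   ''  b  c  c  c  c  c  c  c  b  c
''  0  0  0  0  0  0  0  0  0  0  0
 c  0  0  1  1  1  1  1  1  1  1  1
 c  0  0  1  2  2  2  2  2  2  2  2
 a  0  0  1  2  2  2  2  2  2  2  2
 a  0  0  1  2  2  2  2  2  2  2  2
 c  0  0  1  2  3  3  3  3  3  3  3
 b  0  1  1  2  3  3  3  3  3  4  4
 a  0  1  1  2  3  3  3  3  3  4  4
 b  0  1  1  2  3  3  3  3  3  4  4
 b  0  1  1  2  3  3  3  3  3  4  4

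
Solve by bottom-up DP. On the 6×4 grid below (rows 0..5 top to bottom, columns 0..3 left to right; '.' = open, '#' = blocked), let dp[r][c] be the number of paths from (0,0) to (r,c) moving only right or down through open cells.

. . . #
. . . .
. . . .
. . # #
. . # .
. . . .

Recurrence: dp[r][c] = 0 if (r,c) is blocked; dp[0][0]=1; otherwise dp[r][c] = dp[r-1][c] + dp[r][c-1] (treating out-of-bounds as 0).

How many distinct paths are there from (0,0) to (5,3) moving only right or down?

6

r\c   0   1   2   3
  0   1   1   1   0
  1   1   2   3   3
  2   1   3   6   9
  3   1   4   0   0
  4   1   5   0   0
  5   1   6   6   6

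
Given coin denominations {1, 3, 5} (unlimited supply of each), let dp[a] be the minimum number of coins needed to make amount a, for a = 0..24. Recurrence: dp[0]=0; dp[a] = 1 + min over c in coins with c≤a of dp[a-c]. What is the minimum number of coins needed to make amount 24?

 a  0  1  2  3  4  5  6  7  8  9 10 11 12 13 14 15 16 17 18 19 20 21 22 23 24
dp  0  1  2  1  2  1  2  3  2  3  2  3  4  3  4  3  4  5  4  5  4  5  6  5  6

6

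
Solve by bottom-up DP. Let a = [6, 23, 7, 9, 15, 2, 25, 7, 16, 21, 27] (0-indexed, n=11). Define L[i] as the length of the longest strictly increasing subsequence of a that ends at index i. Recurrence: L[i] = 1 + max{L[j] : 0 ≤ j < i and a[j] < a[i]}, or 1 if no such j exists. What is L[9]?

6

   i    0    1    2    3    4    5    6    7    8    9   10
a[i]    6   23    7    9   15    2   25    7   16   21   27
L[i]    1    2    2    3    4    1    5    2    5    6    7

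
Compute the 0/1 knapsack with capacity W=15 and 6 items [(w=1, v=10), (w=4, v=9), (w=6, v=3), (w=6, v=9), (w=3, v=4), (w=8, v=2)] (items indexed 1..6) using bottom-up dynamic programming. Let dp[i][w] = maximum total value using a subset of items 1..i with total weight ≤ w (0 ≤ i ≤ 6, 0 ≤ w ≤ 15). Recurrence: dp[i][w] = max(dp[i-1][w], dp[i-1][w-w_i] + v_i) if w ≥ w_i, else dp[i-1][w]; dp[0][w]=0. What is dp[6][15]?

i\w   0   1   2   3   4   5   6   7   8   9  10  11  12  13  14  15
  0   0   0   0   0   0   0   0   0   0   0   0   0   0   0   0   0
  1   0  10  10  10  10  10  10  10  10  10  10  10  10  10  10  10
  2   0  10  10  10  10  19  19  19  19  19  19  19  19  19  19  19
  3   0  10  10  10  10  19  19  19  19  19  19  22  22  22  22  22
  4   0  10  10  10  10  19  19  19  19  19  19  28  28  28  28  28
  5   0  10  10  10  14  19  19  19  23  23  23  28  28  28  32  32
  6   0  10  10  10  14  19  19  19  23  23  23  28  28  28  32  32

32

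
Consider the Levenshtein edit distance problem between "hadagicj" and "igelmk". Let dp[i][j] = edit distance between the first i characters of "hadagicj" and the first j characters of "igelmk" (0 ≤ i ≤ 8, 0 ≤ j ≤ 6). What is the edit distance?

   ''  i  g  e  l  m  k
''  0  1  2  3  4  5  6
 h  1  1  2  3  4  5  6
 a  2  2  2  3  4  5  6
 d  3  3  3  3  4  5  6
 a  4  4  4  4  4  5  6
 g  5  5  4  5  5  5  6
 i  6  5  5  5  6  6  6
 c  7  6  6  6  6  7  7
 j  8  7  7  7  7  7  8

8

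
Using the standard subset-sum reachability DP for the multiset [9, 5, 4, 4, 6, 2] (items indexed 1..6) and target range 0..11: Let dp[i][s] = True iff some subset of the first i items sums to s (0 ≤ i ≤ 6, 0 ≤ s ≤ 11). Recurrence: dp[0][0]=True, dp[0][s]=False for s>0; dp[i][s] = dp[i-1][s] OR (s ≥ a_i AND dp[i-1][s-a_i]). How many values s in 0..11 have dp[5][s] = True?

8

i\s   0   1   2   3   4   5   6   7   8   9  10  11
  0   T   F   F   F   F   F   F   F   F   F   F   F
  1   T   F   F   F   F   F   F   F   F   T   F   F
  2   T   F   F   F   F   T   F   F   F   T   F   F
  3   T   F   F   F   T   T   F   F   F   T   F   F
  4   T   F   F   F   T   T   F   F   T   T   F   F
  5   T   F   F   F   T   T   T   F   T   T   T   T
  6   T   F   T   F   T   T   T   T   T   T   T   T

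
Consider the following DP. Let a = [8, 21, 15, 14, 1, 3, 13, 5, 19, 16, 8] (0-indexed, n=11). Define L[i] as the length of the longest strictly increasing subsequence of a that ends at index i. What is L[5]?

   i    0    1    2    3    4    5    6    7    8    9   10
a[i]    8   21   15   14    1    3   13    5   19   16    8
L[i]    1    2    2    2    1    2    3    3    4    4    4

2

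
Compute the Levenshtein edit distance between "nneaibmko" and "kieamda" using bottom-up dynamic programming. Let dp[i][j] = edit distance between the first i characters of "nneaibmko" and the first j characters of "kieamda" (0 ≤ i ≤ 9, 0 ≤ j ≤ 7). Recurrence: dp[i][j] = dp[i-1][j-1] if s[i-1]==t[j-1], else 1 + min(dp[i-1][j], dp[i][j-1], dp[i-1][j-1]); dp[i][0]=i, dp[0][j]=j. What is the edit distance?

   ''  k  i  e  a  m  d  a
''  0  1  2  3  4  5  6  7
 n  1  1  2  3  4  5  6  7
 n  2  2  2  3  4  5  6  7
 e  3  3  3  2  3  4  5  6
 a  4  4  4  3  2  3  4  5
 i  5  5  4  4  3  3  4  5
 b  6  6  5  5  4  4  4  5
 m  7  7  6  6  5  4  5  5
 k  8  7  7  7  6  5  5  6
 o  9  8  8  8  7  6  6  6

6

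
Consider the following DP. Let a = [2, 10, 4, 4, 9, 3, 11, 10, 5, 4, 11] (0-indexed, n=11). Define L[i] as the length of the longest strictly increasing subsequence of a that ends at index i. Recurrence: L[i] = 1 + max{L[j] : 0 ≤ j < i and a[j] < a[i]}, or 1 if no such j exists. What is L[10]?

   i    0    1    2    3    4    5    6    7    8    9   10
a[i]    2   10    4    4    9    3   11   10    5    4   11
L[i]    1    2    2    2    3    2    4    4    3    3    5

5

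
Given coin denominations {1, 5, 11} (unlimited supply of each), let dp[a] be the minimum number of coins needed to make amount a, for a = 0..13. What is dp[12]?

 a  0  1  2  3  4  5  6  7  8  9 10 11 12 13
dp  0  1  2  3  4  1  2  3  4  5  2  1  2  3

2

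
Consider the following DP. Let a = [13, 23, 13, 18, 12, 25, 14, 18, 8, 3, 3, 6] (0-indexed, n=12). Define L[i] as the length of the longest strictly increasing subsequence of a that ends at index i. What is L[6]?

2

   i    0    1    2    3    4    5    6    7    8    9   10   11
a[i]   13   23   13   18   12   25   14   18    8    3    3    6
L[i]    1    2    1    2    1    3    2    3    1    1    1    2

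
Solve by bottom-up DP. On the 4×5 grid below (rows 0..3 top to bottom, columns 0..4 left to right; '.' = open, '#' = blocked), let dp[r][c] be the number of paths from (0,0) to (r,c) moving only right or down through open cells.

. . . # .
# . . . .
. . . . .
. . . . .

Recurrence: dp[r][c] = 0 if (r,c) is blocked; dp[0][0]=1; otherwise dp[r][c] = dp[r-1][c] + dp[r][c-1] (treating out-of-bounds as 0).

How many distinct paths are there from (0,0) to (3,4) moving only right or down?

16

r\c   0   1   2   3   4
  0   1   1   1   0   0
  1   0   1   2   2   2
  2   0   1   3   5   7
  3   0   1   4   9  16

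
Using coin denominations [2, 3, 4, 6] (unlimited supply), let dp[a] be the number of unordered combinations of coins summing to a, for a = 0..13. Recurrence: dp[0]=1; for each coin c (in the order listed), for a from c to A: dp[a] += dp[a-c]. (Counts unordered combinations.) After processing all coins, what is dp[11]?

5

after  coin     0     1     2     3     4     5     6     7     8     9    10    11    12    13
          2     1     0     1     0     1     0     1     0     1     0     1     0     1     0
          3     1     0     1     1     1     1     2     1     2     2     2     2     3     2
          4     1     0     1     1     2     1     3     2     4     3     5     4     7     5
          6     1     0     1     1     2     1     4     2     5     4     7     5    11     7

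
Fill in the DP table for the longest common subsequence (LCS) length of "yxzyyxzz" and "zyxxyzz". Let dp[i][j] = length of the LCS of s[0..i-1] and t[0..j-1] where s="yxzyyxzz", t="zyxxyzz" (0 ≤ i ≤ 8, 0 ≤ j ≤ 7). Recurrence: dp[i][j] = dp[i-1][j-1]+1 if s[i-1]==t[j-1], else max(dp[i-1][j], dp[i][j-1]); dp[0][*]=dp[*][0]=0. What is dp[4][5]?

3

   ''  z  y  x  x  y  z  z
''  0  0  0  0  0  0  0  0
 y  0  0  1  1  1  1  1  1
 x  0  0  1  2  2  2  2  2
 z  0  1  1  2  2  2  3  3
 y  0  1  2  2  2  3  3  3
 y  0  1  2  2  2  3  3  3
 x  0  1  2  3  3  3  3  3
 z  0  1  2  3  3  3  4  4
 z  0  1  2  3  3  3  4  5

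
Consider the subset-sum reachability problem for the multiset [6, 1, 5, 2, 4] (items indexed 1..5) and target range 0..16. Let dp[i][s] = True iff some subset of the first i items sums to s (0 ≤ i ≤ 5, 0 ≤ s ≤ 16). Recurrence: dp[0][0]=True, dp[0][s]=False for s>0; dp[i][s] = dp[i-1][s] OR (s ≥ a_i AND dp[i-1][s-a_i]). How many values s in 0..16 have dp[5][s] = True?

17

i\s   0   1   2   3   4   5   6   7   8   9  10  11  12  13  14  15  16
  0   T   F   F   F   F   F   F   F   F   F   F   F   F   F   F   F   F
  1   T   F   F   F   F   F   T   F   F   F   F   F   F   F   F   F   F
  2   T   T   F   F   F   F   T   T   F   F   F   F   F   F   F   F   F
  3   T   T   F   F   F   T   T   T   F   F   F   T   T   F   F   F   F
  4   T   T   T   T   F   T   T   T   T   T   F   T   T   T   T   F   F
  5   T   T   T   T   T   T   T   T   T   T   T   T   T   T   T   T   T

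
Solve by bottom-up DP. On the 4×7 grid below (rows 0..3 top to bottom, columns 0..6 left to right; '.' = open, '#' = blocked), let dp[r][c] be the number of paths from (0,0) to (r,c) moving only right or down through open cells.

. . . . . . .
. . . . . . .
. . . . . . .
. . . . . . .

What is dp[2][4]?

15

r\c   0   1   2   3   4   5   6
  0   1   1   1   1   1   1   1
  1   1   2   3   4   5   6   7
  2   1   3   6  10  15  21  28
  3   1   4  10  20  35  56  84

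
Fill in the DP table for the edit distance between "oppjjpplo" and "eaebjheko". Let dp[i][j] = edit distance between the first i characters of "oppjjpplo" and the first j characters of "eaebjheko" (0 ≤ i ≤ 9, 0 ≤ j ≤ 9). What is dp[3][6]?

6

   ''  e  a  e  b  j  h  e  k  o
''  0  1  2  3  4  5  6  7  8  9
 o  1  1  2  3  4  5  6  7  8  8
 p  2  2  2  3  4  5  6  7  8  9
 p  3  3  3  3  4  5  6  7  8  9
 j  4  4  4  4  4  4  5  6  7  8
 j  5  5  5  5  5  4  5  6  7  8
 p  6  6  6  6  6  5  5  6  7  8
 p  7  7  7  7  7  6  6  6  7  8
 l  8  8  8  8  8  7  7  7  7  8
 o  9  9  9  9  9  8  8  8  8  7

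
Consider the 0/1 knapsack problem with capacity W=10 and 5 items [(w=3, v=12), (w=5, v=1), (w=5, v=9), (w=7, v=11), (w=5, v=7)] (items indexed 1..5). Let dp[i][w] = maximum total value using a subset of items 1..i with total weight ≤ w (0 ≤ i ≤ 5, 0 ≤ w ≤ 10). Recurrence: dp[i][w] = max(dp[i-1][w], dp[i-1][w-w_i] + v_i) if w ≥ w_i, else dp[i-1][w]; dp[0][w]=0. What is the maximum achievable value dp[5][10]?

i\w   0   1   2   3   4   5   6   7   8   9  10
  0   0   0   0   0   0   0   0   0   0   0   0
  1   0   0   0  12  12  12  12  12  12  12  12
  2   0   0   0  12  12  12  12  12  13  13  13
  3   0   0   0  12  12  12  12  12  21  21  21
  4   0   0   0  12  12  12  12  12  21  21  23
  5   0   0   0  12  12  12  12  12  21  21  23

23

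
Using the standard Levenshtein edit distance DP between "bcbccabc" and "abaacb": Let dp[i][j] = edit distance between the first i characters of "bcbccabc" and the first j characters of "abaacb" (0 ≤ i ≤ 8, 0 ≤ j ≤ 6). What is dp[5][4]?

4

   ''  a  b  a  a  c  b
''  0  1  2  3  4  5  6
 b  1  1  1  2  3  4  5
 c  2  2  2  2  3  3  4
 b  3  3  2  3  3  4  3
 c  4  4  3  3  4  3  4
 c  5  5  4  4  4  4  4
 a  6  5  5  4  4  5  5
 b  7  6  5  5  5  5  5
 c  8  7  6  6  6  5  6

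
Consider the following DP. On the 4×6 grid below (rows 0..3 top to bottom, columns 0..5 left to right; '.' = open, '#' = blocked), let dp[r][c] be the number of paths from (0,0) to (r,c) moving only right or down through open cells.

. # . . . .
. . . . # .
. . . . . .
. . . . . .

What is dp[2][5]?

r\c   0   1   2   3   4   5
  0   1   0   0   0   0   0
  1   1   1   1   1   0   0
  2   1   2   3   4   4   4
  3   1   3   6  10  14  18

4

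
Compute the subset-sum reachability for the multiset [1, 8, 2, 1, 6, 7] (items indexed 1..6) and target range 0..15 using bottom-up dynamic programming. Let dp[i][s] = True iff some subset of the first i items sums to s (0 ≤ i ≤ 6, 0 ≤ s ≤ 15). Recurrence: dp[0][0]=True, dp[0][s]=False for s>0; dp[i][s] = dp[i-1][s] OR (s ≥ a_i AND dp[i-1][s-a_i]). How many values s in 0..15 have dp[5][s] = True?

i\s   0   1   2   3   4   5   6   7   8   9  10  11  12  13  14  15
  0   T   F   F   F   F   F   F   F   F   F   F   F   F   F   F   F
  1   T   T   F   F   F   F   F   F   F   F   F   F   F   F   F   F
  2   T   T   F   F   F   F   F   F   T   T   F   F   F   F   F   F
  3   T   T   T   T   F   F   F   F   T   T   T   T   F   F   F   F
  4   T   T   T   T   T   F   F   F   T   T   T   T   T   F   F   F
  5   T   T   T   T   T   F   T   T   T   T   T   T   T   F   T   T
  6   T   T   T   T   T   F   T   T   T   T   T   T   T   T   T   T

14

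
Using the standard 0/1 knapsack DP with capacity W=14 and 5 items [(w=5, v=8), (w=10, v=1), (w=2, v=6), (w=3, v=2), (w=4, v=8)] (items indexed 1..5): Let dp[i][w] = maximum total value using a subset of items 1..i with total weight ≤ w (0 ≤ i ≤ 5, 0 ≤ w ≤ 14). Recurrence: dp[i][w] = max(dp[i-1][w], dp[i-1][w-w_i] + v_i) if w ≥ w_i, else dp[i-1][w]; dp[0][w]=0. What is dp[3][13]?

i\w   0   1   2   3   4   5   6   7   8   9  10  11  12  13  14
  0   0   0   0   0   0   0   0   0   0   0   0   0   0   0   0
  1   0   0   0   0   0   8   8   8   8   8   8   8   8   8   8
  2   0   0   0   0   0   8   8   8   8   8   8   8   8   8   8
  3   0   0   6   6   6   8   8  14  14  14  14  14  14  14  14
  4   0   0   6   6   6   8   8  14  14  14  16  16  16  16  16
  5   0   0   6   6   8   8  14  14  14  16  16  22  22  22  24

14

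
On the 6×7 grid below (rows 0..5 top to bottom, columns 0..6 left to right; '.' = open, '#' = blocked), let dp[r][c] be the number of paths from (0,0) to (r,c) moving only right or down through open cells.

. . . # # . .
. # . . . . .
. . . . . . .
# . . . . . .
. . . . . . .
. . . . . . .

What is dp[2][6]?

r\c   0   1   2   3   4   5   6
  0   1   1   1   0   0   0   0
  1   1   0   1   1   1   1   1
  2   1   1   2   3   4   5   6
  3   0   1   3   6  10  15  21
  4   0   1   4  10  20  35  56
  5   0   1   5  15  35  70 126

6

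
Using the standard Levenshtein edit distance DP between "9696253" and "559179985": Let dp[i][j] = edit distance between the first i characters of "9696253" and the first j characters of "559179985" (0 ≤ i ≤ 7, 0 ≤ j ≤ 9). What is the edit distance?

7

   ''  5  5  9  1  7  9  9  8  5
''  0  1  2  3  4  5  6  7  8  9
 9  1  1  2  2  3  4  5  6  7  8
 6  2  2  2  3  3  4  5  6  7  8
 9  3  3  3  2  3  4  4  5  6  7
 6  4  4  4  3  3  4  5  5  6  7
 2  5  5  5  4  4  4  5  6  6  7
 5  6  5  5  5  5  5  5  6  7  6
 3  7  6  6  6  6  6  6  6  7  7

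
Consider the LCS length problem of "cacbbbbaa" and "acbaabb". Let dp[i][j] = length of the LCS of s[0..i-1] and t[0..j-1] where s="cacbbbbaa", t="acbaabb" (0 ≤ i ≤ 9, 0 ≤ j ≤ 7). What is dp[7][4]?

3

   ''  a  c  b  a  a  b  b
''  0  0  0  0  0  0  0  0
 c  0  0  1  1  1  1  1  1
 a  0  1  1  1  2  2  2  2
 c  0  1  2  2  2  2  2  2
 b  0  1  2  3  3  3  3  3
 b  0  1  2  3  3  3  4  4
 b  0  1  2  3  3  3  4  5
 b  0  1  2  3  3  3  4  5
 a  0  1  2  3  4  4  4  5
 a  0  1  2  3  4  5  5  5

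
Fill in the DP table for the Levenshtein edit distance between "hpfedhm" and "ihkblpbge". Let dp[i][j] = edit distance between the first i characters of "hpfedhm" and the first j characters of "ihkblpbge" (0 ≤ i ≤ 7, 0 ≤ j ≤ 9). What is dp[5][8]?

7

   ''  i  h  k  b  l  p  b  g  e
''  0  1  2  3  4  5  6  7  8  9
 h  1  1  1  2  3  4  5  6  7  8
 p  2  2  2  2  3  4  4  5  6  7
 f  3  3  3  3  3  4  5  5  6  7
 e  4  4  4  4  4  4  5  6  6  6
 d  5  5  5  5  5  5  5  6  7  7
 h  6  6  5  6  6  6  6  6  7  8
 m  7  7  6  6  7  7  7  7  7  8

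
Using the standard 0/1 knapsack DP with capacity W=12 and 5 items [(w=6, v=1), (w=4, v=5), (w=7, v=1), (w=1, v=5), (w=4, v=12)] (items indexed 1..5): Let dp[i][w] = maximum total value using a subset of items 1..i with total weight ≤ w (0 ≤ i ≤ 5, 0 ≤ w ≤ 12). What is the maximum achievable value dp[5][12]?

i\w   0   1   2   3   4   5   6   7   8   9  10  11  12
  0   0   0   0   0   0   0   0   0   0   0   0   0   0
  1   0   0   0   0   0   0   1   1   1   1   1   1   1
  2   0   0   0   0   5   5   5   5   5   5   6   6   6
  3   0   0   0   0   5   5   5   5   5   5   6   6   6
  4   0   5   5   5   5  10  10  10  10  10  10  11  11
  5   0   5   5   5  12  17  17  17  17  22  22  22  22

22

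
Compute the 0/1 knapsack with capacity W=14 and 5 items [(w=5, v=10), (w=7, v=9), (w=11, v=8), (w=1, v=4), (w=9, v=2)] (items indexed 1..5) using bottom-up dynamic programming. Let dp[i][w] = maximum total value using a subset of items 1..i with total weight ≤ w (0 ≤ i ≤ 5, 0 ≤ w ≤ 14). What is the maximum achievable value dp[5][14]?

i\w   0   1   2   3   4   5   6   7   8   9  10  11  12  13  14
  0   0   0   0   0   0   0   0   0   0   0   0   0   0   0   0
  1   0   0   0   0   0  10  10  10  10  10  10  10  10  10  10
  2   0   0   0   0   0  10  10  10  10  10  10  10  19  19  19
  3   0   0   0   0   0  10  10  10  10  10  10  10  19  19  19
  4   0   4   4   4   4  10  14  14  14  14  14  14  19  23  23
  5   0   4   4   4   4  10  14  14  14  14  14  14  19  23  23

23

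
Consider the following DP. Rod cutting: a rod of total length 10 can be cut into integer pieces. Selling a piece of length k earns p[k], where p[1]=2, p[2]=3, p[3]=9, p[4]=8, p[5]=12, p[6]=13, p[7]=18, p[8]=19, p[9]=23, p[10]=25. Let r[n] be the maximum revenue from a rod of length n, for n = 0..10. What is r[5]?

   n    0    1    2    3    4    5    6    7    8    9   10
r[n]    0    2    4    9   11   13   18   20   22   27   29

13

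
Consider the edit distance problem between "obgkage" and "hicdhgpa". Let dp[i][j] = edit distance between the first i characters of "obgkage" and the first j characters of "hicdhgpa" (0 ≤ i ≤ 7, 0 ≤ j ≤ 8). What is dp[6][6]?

5

   ''  h  i  c  d  h  g  p  a
''  0  1  2  3  4  5  6  7  8
 o  1  1  2  3  4  5  6  7  8
 b  2  2  2  3  4  5  6  7  8
 g  3  3  3  3  4  5  5  6  7
 k  4  4  4  4  4  5  6  6  7
 a  5  5  5  5  5  5  6  7  6
 g  6  6  6  6  6  6  5  6  7
 e  7  7  7  7  7  7  6  6  7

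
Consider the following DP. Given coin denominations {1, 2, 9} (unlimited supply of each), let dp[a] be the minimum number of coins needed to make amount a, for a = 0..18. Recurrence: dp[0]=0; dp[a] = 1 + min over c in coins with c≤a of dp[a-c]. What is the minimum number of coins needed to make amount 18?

 a  0  1  2  3  4  5  6  7  8  9 10 11 12 13 14 15 16 17 18
dp  0  1  1  2  2  3  3  4  4  1  2  2  3  3  4  4  5  5  2

2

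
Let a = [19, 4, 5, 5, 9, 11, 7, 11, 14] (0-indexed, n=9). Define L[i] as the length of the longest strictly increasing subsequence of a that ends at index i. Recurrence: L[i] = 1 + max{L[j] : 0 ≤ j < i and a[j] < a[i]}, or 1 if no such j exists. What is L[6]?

3

   i    0    1    2    3    4    5    6    7    8
a[i]   19    4    5    5    9   11    7   11   14
L[i]    1    1    2    2    3    4    3    4    5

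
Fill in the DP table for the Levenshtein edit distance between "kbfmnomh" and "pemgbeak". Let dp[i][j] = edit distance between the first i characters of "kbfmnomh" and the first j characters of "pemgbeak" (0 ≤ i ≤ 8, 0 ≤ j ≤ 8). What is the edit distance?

   ''  p  e  m  g  b  e  a  k
''  0  1  2  3  4  5  6  7  8
 k  1  1  2  3  4  5  6  7  7
 b  2  2  2  3  4  4  5  6  7
 f  3  3  3  3  4  5  5  6  7
 m  4  4  4  3  4  5  6  6  7
 n  5  5  5  4  4  5  6  7  7
 o  6  6  6  5  5  5  6  7  8
 m  7  7  7  6  6  6  6  7  8
 h  8  8  8  7  7  7  7  7  8

8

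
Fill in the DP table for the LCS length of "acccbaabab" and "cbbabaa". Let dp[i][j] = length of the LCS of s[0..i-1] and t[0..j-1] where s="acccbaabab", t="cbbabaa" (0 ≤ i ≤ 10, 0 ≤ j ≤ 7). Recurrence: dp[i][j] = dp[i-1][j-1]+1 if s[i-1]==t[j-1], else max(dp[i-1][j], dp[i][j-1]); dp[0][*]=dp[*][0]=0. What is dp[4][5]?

1

   ''  c  b  b  a  b  a  a
''  0  0  0  0  0  0  0  0
 a  0  0  0  0  1  1  1  1
 c  0  1  1  1  1  1  1  1
 c  0  1  1  1  1  1  1  1
 c  0  1  1  1  1  1  1  1
 b  0  1  2  2  2  2  2  2
 a  0  1  2  2  3  3  3  3
 a  0  1  2  2  3  3  4  4
 b  0  1  2  3  3  4  4  4
 a  0  1  2  3  4  4  5  5
 b  0  1  2  3  4  5  5  5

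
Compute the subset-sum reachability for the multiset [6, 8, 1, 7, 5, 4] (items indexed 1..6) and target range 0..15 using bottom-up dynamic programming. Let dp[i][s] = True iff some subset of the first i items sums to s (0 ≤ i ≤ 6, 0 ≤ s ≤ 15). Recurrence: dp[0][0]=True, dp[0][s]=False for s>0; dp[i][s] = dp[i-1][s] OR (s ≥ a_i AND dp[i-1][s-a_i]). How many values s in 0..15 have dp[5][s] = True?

12

i\s   0   1   2   3   4   5   6   7   8   9  10  11  12  13  14  15
  0   T   F   F   F   F   F   F   F   F   F   F   F   F   F   F   F
  1   T   F   F   F   F   F   T   F   F   F   F   F   F   F   F   F
  2   T   F   F   F   F   F   T   F   T   F   F   F   F   F   T   F
  3   T   T   F   F   F   F   T   T   T   T   F   F   F   F   T   T
  4   T   T   F   F   F   F   T   T   T   T   F   F   F   T   T   T
  5   T   T   F   F   F   T   T   T   T   T   F   T   T   T   T   T
  6   T   T   F   F   T   T   T   T   T   T   T   T   T   T   T   T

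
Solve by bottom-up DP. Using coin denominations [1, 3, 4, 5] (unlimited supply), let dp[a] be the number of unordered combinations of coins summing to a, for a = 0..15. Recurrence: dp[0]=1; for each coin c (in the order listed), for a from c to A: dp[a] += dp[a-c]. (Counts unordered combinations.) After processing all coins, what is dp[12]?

17

after  coin     0     1     2     3     4     5     6     7     8     9    10    11    12    13    14    15
          1     1     1     1     1     1     1     1     1     1     1     1     1     1     1     1     1
          3     1     1     1     2     2     2     3     3     3     4     4     4     5     5     5     6
          4     1     1     1     2     3     3     4     5     6     7     8     9    11    12    13    15
          5     1     1     1     2     3     4     5     6     8    10    12    14    17    20    23    27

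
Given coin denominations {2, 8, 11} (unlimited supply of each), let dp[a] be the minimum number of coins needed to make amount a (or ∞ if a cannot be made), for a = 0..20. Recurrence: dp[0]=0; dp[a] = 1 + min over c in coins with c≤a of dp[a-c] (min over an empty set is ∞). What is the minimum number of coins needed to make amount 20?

4

 a  0  1  2  3  4  5  6  7  8  9 10 11 12 13 14 15 16 17 18 19 20
dp  0  -  1  -  2  -  3  -  1  -  2  1  3  2  4  3  2  4  3  2  4
(- denotes ∞ / unreachable)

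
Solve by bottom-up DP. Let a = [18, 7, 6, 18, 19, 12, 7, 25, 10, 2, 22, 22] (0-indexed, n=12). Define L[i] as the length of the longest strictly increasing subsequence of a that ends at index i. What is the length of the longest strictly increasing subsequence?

   i    0    1    2    3    4    5    6    7    8    9   10   11
a[i]   18    7    6   18   19   12    7   25   10    2   22   22
L[i]    1    1    1    2    3    2    2    4    3    1    4    4

4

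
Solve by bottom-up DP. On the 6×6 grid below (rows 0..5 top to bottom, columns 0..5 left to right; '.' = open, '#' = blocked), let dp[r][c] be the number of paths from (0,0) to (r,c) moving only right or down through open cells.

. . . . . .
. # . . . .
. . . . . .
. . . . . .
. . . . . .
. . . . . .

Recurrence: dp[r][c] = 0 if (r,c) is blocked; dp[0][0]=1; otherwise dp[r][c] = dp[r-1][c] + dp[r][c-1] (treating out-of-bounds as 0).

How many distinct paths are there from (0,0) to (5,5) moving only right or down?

112

r\c   0   1   2   3   4   5
  0   1   1   1   1   1   1
  1   1   0   1   2   3   4
  2   1   1   2   4   7  11
  3   1   2   4   8  15  26
  4   1   3   7  15  30  56
  5   1   4  11  26  56 112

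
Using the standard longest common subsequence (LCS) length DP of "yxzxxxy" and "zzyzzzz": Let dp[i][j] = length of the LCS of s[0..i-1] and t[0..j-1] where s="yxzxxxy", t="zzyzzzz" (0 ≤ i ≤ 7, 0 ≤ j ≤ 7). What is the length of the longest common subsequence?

   ''  z  z  y  z  z  z  z
''  0  0  0  0  0  0  0  0
 y  0  0  0  1  1  1  1  1
 x  0  0  0  1  1  1  1  1
 z  0  1  1  1  2  2  2  2
 x  0  1  1  1  2  2  2  2
 x  0  1  1  1  2  2  2  2
 x  0  1  1  1  2  2  2  2
 y  0  1  1  2  2  2  2  2

2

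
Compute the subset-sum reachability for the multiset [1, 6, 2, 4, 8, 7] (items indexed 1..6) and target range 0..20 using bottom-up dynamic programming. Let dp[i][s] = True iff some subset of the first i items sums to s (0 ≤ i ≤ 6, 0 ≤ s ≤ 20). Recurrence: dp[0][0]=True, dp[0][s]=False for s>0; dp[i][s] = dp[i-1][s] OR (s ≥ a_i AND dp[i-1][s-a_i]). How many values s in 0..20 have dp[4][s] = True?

14

i\s   0   1   2   3   4   5   6   7   8   9  10  11  12  13  14  15  16  17  18  19  20
  0   T   F   F   F   F   F   F   F   F   F   F   F   F   F   F   F   F   F   F   F   F
  1   T   T   F   F   F   F   F   F   F   F   F   F   F   F   F   F   F   F   F   F   F
  2   T   T   F   F   F   F   T   T   F   F   F   F   F   F   F   F   F   F   F   F   F
  3   T   T   T   T   F   F   T   T   T   T   F   F   F   F   F   F   F   F   F   F   F
  4   T   T   T   T   T   T   T   T   T   T   T   T   T   T   F   F   F   F   F   F   F
  5   T   T   T   T   T   T   T   T   T   T   T   T   T   T   T   T   T   T   T   T   T
  6   T   T   T   T   T   T   T   T   T   T   T   T   T   T   T   T   T   T   T   T   T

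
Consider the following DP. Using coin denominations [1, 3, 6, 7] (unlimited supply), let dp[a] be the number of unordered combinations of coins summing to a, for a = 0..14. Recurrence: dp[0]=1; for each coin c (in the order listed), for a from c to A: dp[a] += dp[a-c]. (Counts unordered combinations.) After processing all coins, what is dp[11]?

8

after  coin     0     1     2     3     4     5     6     7     8     9    10    11    12    13    14
          1     1     1     1     1     1     1     1     1     1     1     1     1     1     1     1
          3     1     1     1     2     2     2     3     3     3     4     4     4     5     5     5
          6     1     1     1     2     2     2     4     4     4     6     6     6     9     9     9
          7     1     1     1     2     2     2     4     5     5     7     8     8    11    13    14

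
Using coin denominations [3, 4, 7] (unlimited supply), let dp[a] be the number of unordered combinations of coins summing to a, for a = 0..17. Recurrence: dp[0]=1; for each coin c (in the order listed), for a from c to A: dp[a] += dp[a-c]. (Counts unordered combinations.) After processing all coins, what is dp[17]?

3

after  coin     0     1     2     3     4     5     6     7     8     9    10    11    12    13    14    15    16    17
          3     1     0     0     1     0     0     1     0     0     1     0     0     1     0     0     1     0     0
          4     1     0     0     1     1     0     1     1     1     1     1     1     2     1     1     2     2     1
          7     1     0     0     1     1     0     1     2     1     1     2     2     2     2     3     3     3     3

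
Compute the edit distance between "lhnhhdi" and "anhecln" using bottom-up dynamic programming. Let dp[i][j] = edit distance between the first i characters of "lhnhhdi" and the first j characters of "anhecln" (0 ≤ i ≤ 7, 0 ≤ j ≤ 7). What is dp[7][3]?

   ''  a  n  h  e  c  l  n
''  0  1  2  3  4  5  6  7
 l  1  1  2  3  4  5  5  6
 h  2  2  2  2  3  4  5  6
 n  3  3  2  3  3  4  5  5
 h  4  4  3  2  3  4  5  6
 h  5  5  4  3  3  4  5  6
 d  6  6  5  4  4  4  5  6
 i  7  7  6  5  5  5  5  6

5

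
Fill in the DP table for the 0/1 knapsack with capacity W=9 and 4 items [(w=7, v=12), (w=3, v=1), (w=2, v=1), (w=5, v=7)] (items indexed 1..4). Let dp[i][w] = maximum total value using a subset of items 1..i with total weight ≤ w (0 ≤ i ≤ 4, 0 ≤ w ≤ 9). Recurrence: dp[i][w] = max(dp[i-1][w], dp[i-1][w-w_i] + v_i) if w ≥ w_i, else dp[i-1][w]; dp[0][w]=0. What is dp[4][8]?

i\w   0   1   2   3   4   5   6   7   8   9
  0   0   0   0   0   0   0   0   0   0   0
  1   0   0   0   0   0   0   0  12  12  12
  2   0   0   0   1   1   1   1  12  12  12
  3   0   0   1   1   1   2   2  12  12  13
  4   0   0   1   1   1   7   7  12  12  13

12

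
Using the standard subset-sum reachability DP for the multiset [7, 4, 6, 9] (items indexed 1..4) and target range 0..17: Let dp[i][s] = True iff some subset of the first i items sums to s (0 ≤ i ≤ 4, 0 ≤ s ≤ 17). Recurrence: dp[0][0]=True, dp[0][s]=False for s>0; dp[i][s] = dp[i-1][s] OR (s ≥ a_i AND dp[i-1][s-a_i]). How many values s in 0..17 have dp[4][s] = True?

11

i\s   0   1   2   3   4   5   6   7   8   9  10  11  12  13  14  15  16  17
  0   T   F   F   F   F   F   F   F   F   F   F   F   F   F   F   F   F   F
  1   T   F   F   F   F   F   F   T   F   F   F   F   F   F   F   F   F   F
  2   T   F   F   F   T   F   F   T   F   F   F   T   F   F   F   F   F   F
  3   T   F   F   F   T   F   T   T   F   F   T   T   F   T   F   F   F   T
  4   T   F   F   F   T   F   T   T   F   T   T   T   F   T   F   T   T   T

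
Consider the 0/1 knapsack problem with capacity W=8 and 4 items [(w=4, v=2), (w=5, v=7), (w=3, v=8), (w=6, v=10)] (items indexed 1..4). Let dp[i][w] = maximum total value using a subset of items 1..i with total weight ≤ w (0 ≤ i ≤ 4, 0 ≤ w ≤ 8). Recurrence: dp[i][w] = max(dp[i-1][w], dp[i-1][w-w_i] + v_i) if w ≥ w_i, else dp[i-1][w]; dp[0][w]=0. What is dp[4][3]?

i\w   0   1   2   3   4   5   6   7   8
  0   0   0   0   0   0   0   0   0   0
  1   0   0   0   0   2   2   2   2   2
  2   0   0   0   0   2   7   7   7   7
  3   0   0   0   8   8   8   8  10  15
  4   0   0   0   8   8   8  10  10  15

8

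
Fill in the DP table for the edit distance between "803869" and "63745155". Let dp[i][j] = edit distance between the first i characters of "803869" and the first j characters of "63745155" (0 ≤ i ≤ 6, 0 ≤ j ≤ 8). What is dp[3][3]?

   ''  6  3  7  4  5  1  5  5
''  0  1  2  3  4  5  6  7  8
 8  1  1  2  3  4  5  6  7  8
 0  2  2  2  3  4  5  6  7  8
 3  3  3  2  3  4  5  6  7  8
 8  4  4  3  3  4  5  6  7  8
 6  5  4  4  4  4  5  6  7  8
 9  6  5  5  5  5  5  6  7  8

3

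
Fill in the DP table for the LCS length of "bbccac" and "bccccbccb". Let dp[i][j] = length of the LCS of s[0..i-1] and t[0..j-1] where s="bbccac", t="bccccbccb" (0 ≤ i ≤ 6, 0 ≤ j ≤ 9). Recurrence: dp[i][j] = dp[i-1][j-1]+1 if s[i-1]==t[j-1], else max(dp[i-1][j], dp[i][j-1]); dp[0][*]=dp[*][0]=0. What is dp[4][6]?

   ''  b  c  c  c  c  b  c  c  b
''  0  0  0  0  0  0  0  0  0  0
 b  0  1  1  1  1  1  1  1  1  1
 b  0  1  1  1  1  1  2  2  2  2
 c  0  1  2  2  2  2  2  3  3  3
 c  0  1  2  3  3  3  3  3  4  4
 a  0  1  2  3  3  3  3  3  4  4
 c  0  1  2  3  4  4  4  4  4  4

3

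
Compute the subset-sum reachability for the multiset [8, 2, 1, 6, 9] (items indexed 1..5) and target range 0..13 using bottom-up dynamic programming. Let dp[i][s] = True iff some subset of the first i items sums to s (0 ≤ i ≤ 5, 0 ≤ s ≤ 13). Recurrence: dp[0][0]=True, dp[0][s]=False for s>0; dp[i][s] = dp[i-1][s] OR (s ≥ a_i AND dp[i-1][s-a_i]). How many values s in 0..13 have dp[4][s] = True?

10

i\s   0   1   2   3   4   5   6   7   8   9  10  11  12  13
  0   T   F   F   F   F   F   F   F   F   F   F   F   F   F
  1   T   F   F   F   F   F   F   F   T   F   F   F   F   F
  2   T   F   T   F   F   F   F   F   T   F   T   F   F   F
  3   T   T   T   T   F   F   F   F   T   T   T   T   F   F
  4   T   T   T   T   F   F   T   T   T   T   T   T   F   F
  5   T   T   T   T   F   F   T   T   T   T   T   T   T   F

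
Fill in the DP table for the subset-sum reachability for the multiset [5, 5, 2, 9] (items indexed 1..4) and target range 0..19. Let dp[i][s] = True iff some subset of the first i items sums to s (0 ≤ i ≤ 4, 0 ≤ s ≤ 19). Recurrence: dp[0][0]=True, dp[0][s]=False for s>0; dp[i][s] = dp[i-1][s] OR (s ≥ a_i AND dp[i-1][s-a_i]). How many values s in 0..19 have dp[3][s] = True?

i\s   0   1   2   3   4   5   6   7   8   9  10  11  12  13  14  15  16  17  18  19
  0   T   F   F   F   F   F   F   F   F   F   F   F   F   F   F   F   F   F   F   F
  1   T   F   F   F   F   T   F   F   F   F   F   F   F   F   F   F   F   F   F   F
  2   T   F   F   F   F   T   F   F   F   F   T   F   F   F   F   F   F   F   F   F
  3   T   F   T   F   F   T   F   T   F   F   T   F   T   F   F   F   F   F   F   F
  4   T   F   T   F   F   T   F   T   F   T   T   T   T   F   T   F   T   F   F   T

6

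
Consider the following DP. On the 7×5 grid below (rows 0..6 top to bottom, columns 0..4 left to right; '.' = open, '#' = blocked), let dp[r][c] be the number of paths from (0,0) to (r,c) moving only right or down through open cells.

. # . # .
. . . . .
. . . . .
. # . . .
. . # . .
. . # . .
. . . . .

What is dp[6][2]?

3

r\c   0   1   2   3   4
  0   1   0   0   0   0
  1   1   1   1   1   1
  2   1   2   3   4   5
  3   1   0   3   7  12
  4   1   1   0   7  19
  5   1   2   0   7  26
  6   1   3   3  10  36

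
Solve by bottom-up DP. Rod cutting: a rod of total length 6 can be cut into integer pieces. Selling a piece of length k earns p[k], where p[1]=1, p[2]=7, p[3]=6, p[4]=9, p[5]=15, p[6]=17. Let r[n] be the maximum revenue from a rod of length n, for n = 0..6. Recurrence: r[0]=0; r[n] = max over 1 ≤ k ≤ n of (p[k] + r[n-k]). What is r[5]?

   n    0    1    2    3    4    5    6
r[n]    0    1    7    8   14   15   21

15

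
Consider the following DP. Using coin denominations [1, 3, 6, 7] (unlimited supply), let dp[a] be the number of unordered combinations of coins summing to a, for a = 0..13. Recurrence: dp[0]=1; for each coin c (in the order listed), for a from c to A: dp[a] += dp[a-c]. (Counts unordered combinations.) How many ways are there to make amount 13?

13

after  coin     0     1     2     3     4     5     6     7     8     9    10    11    12    13
          1     1     1     1     1     1     1     1     1     1     1     1     1     1     1
          3     1     1     1     2     2     2     3     3     3     4     4     4     5     5
          6     1     1     1     2     2     2     4     4     4     6     6     6     9     9
          7     1     1     1     2     2     2     4     5     5     7     8     8    11    13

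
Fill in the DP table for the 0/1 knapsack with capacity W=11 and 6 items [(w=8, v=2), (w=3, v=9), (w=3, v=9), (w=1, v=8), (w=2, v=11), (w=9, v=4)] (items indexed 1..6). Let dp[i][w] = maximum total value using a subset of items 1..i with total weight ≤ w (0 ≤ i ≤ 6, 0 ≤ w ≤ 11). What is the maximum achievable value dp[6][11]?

37

i\w   0   1   2   3   4   5   6   7   8   9  10  11
  0   0   0   0   0   0   0   0   0   0   0   0   0
  1   0   0   0   0   0   0   0   0   2   2   2   2
  2   0   0   0   9   9   9   9   9   9   9   9  11
  3   0   0   0   9   9   9  18  18  18  18  18  18
  4   0   8   8   9  17  17  18  26  26  26  26  26
  5   0   8  11  19  19  20  28  28  29  37  37  37
  6   0   8  11  19  19  20  28  28  29  37  37  37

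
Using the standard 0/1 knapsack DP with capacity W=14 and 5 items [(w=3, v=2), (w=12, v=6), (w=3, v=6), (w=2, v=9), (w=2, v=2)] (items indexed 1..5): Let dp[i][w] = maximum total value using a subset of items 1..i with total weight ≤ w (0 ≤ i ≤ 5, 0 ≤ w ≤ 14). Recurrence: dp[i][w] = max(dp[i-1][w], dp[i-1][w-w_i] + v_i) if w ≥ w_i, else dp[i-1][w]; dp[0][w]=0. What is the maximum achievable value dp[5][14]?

19

i\w   0   1   2   3   4   5   6   7   8   9  10  11  12  13  14
  0   0   0   0   0   0   0   0   0   0   0   0   0   0   0   0
  1   0   0   0   2   2   2   2   2   2   2   2   2   2   2   2
  2   0   0   0   2   2   2   2   2   2   2   2   2   6   6   6
  3   0   0   0   6   6   6   8   8   8   8   8   8   8   8   8
  4   0   0   9   9   9  15  15  15  17  17  17  17  17  17  17
  5   0   0   9   9  11  15  15  17  17  17  19  19  19  19  19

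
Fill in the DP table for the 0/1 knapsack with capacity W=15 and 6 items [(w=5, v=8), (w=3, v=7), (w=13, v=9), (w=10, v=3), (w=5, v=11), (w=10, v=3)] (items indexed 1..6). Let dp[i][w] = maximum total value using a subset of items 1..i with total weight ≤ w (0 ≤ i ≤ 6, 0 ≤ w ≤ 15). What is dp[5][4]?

i\w   0   1   2   3   4   5   6   7   8   9  10  11  12  13  14  15
  0   0   0   0   0   0   0   0   0   0   0   0   0   0   0   0   0
  1   0   0   0   0   0   8   8   8   8   8   8   8   8   8   8   8
  2   0   0   0   7   7   8   8   8  15  15  15  15  15  15  15  15
  3   0   0   0   7   7   8   8   8  15  15  15  15  15  15  15  15
  4   0   0   0   7   7   8   8   8  15  15  15  15  15  15  15  15
  5   0   0   0   7   7  11  11  11  18  18  19  19  19  26  26  26
  6   0   0   0   7   7  11  11  11  18  18  19  19  19  26  26  26

7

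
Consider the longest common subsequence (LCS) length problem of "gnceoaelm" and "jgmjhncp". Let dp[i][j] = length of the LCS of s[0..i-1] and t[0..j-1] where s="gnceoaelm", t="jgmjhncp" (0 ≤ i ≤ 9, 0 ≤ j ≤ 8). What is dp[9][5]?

   ''  j  g  m  j  h  n  c  p
''  0  0  0  0  0  0  0  0  0
 g  0  0  1  1  1  1  1  1  1
 n  0  0  1  1  1  1  2  2  2
 c  0  0  1  1  1  1  2  3  3
 e  0  0  1  1  1  1  2  3  3
 o  0  0  1  1  1  1  2  3  3
 a  0  0  1  1  1  1  2  3  3
 e  0  0  1  1  1  1  2  3  3
 l  0  0  1  1  1  1  2  3  3
 m  0  0  1  2  2  2  2  3  3

2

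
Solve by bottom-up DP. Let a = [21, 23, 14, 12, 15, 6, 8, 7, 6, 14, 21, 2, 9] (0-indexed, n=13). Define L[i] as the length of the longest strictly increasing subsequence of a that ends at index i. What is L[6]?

2

   i    0    1    2    3    4    5    6    7    8    9   10   11   12
a[i]   21   23   14   12   15    6    8    7    6   14   21    2    9
L[i]    1    2    1    1    2    1    2    2    1    3    4    1    3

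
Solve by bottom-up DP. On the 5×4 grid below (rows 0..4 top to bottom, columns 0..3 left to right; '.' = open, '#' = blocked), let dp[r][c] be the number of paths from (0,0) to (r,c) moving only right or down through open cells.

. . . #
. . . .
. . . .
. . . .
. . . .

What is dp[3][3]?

r\c   0   1   2   3
  0   1   1   1   0
  1   1   2   3   3
  2   1   3   6   9
  3   1   4  10  19
  4   1   5  15  34

19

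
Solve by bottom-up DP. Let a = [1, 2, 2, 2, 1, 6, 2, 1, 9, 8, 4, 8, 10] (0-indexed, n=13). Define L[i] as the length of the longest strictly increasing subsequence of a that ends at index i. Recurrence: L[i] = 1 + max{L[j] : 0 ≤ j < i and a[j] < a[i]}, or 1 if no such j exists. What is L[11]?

   i    0    1    2    3    4    5    6    7    8    9   10   11   12
a[i]    1    2    2    2    1    6    2    1    9    8    4    8   10
L[i]    1    2    2    2    1    3    2    1    4    4    3    4    5

4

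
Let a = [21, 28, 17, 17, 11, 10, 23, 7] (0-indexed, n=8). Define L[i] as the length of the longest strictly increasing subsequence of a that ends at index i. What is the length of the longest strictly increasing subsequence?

2

   i    0    1    2    3    4    5    6    7
a[i]   21   28   17   17   11   10   23    7
L[i]    1    2    1    1    1    1    2    1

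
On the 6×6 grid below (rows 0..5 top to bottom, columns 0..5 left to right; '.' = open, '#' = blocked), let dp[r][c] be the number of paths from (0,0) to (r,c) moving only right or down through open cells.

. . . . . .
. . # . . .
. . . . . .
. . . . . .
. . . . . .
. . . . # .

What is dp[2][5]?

r\c   0   1   2   3   4   5
  0   1   1   1   1   1   1
  1   1   2   0   1   2   3
  2   1   3   3   4   6   9
  3   1   4   7  11  17  26
  4   1   5  12  23  40  66
  5   1   6  18  41   0  66

9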